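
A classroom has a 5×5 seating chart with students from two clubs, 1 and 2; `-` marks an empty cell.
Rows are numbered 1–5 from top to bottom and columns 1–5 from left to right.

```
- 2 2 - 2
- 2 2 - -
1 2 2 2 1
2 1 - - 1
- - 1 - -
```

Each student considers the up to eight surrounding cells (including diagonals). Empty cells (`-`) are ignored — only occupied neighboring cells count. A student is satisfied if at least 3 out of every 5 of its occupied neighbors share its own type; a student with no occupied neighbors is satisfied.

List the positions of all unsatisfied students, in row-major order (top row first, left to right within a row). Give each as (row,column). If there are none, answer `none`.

(3,1), (3,4), (3,5), (4,1), (4,2), (4,5)

Row 1: (1,2)2 3/3 satisfied · (1,3)2 3/3 satisfied · (1,5)2 0/0 satisfied
Row 2: (2,2)2 5/6 satisfied · (2,3)2 6/6 satisfied
Row 3: (3,1)1 1/4 not · (3,2)2 4/6 satisfied · (3,3)2 4/5 satisfied · (3,4)2 2/4 not · (3,5)1 1/2 not
Row 4: (4,1)2 1/3 not · (4,2)1 2/5 not · (4,5)1 1/2 not
Row 5: (5,3)1 1/1 satisfied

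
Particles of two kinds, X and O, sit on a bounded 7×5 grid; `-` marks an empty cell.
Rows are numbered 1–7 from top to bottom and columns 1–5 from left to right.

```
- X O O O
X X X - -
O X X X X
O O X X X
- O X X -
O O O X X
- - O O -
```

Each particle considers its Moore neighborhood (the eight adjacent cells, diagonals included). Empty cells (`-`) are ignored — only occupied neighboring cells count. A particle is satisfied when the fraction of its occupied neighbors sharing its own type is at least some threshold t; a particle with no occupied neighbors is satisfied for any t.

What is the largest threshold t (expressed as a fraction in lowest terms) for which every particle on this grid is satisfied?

(1,2)X 3/4
(1,3)O 1/4
(1,4)O 2/3
(1,5)O 1/1
(2,1)X 3/4
(2,2)X 5/7
(2,3)X 5/7
(3,1)O 2/5
(3,2)X 5/8
(3,3)X 6/7
(3,4)X 6/6
(3,5)X 3/3
(4,1)O 3/4
(4,2)O 3/7
(4,3)X 6/8
(4,4)X 7/7
(4,5)X 4/4
(5,2)O 5/7
(5,3)X 4/8
(5,4)X 6/7
(6,1)O 2/2
(6,2)O 4/5
(6,3)O 4/7
(6,4)X 3/6
(6,5)X 2/3
(7,3)O 3/4
(7,4)O 2/4
The smallest same-type fraction is 1/4 at (1,3), which reduces to 1/4. Any threshold above that leaves this particle unsatisfied.

1/4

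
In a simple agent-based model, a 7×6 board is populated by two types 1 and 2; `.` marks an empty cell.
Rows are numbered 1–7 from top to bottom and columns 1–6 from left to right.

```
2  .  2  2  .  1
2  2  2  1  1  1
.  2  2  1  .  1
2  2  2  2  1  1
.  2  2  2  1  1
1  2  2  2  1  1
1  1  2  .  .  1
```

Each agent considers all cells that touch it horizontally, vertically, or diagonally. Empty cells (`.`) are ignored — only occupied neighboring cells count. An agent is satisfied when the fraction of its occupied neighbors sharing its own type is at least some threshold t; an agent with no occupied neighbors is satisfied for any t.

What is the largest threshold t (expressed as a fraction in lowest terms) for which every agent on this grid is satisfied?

Row 1: (1,1)2 2/2 · (1,3)2 3/4 · (1,4)2 2/4 · (1,6)1 2/2
Row 2: (2,1)2 3/3 · (2,2)2 6/6 · (2,3)2 5/7 · (2,4)1 2/6 · (2,5)1 5/6 · (2,6)1 3/3
Row 3: (3,2)2 7/7 · (3,3)2 6/8 · (3,4)1 3/7 · (3,6)1 4/4
Row 4: (4,1)2 3/3 · (4,2)2 6/6 · (4,3)2 7/8 · (4,4)2 4/7 · (4,5)1 5/7 · (4,6)1 4/4
Row 5: (5,2)2 6/7 · (5,3)2 8/8 · (5,4)2 5/8 · (5,5)1 5/8 · (5,6)1 5/5
Row 6: (6,1)1 2/4 · (6,2)2 4/7 · (6,3)2 6/7 · (6,4)2 4/6 · (6,5)1 4/6 · (6,6)1 4/4
Row 7: (7,1)1 2/3 · (7,2)1 2/5 · (7,3)2 3/4 · (7,6)1 2/2
The smallest same-type fraction is 2/6 at (2,4), which reduces to 1/3. Any threshold above that leaves this agent unsatisfied.

1/3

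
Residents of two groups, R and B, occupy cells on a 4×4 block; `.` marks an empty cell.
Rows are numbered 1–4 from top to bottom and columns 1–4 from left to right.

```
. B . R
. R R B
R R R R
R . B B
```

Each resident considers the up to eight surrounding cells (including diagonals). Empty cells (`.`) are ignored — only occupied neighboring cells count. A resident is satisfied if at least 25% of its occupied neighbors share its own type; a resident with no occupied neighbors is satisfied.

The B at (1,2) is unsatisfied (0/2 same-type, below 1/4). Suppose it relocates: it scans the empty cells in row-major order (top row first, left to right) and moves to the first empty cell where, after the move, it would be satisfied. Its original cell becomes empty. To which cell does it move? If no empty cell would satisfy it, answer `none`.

(1,3)

Vacating (1,2). Empty cells in order:
  (1,1): 0/1 same-type → still unsatisfied.
  (1,3): 1/4 same-type → satisfied — stop here.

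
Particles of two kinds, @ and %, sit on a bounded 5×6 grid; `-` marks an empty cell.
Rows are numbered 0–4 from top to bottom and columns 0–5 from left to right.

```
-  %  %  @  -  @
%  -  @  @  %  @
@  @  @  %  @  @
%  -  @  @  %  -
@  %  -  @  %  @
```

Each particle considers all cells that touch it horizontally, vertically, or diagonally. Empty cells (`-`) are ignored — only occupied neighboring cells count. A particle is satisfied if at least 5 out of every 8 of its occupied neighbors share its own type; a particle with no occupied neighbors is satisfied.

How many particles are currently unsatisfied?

19

(0,1)% 2/3 ✓
(0,2)% 1/4 ✗
(0,3)@ 2/4 ✗
(0,5)@ 1/2 ✗
(1,0)% 1/3 ✗
(1,2)@ 4/7 ✗
(1,3)@ 4/7 ✗
(1,4)% 1/7 ✗
(1,5)@ 3/4 ✓
(2,0)@ 1/3 ✗
(2,1)@ 4/6 ✓
(2,2)@ 5/6 ✓
(2,3)% 2/8 ✗
(2,4)@ 4/7 ✗
(2,5)@ 2/4 ✗
(3,0)% 1/4 ✗
(3,2)@ 4/6 ✓
(3,3)@ 4/7 ✗
(3,4)% 2/7 ✗
(4,0)@ 0/2 ✗
(4,1)% 1/3 ✗
(4,3)@ 2/4 ✗
(4,4)% 1/4 ✗
(4,5)@ 0/2 ✗
Unsatisfied: (0,2), (0,3), (0,5), (1,0), (1,2), (1,3), (1,4), (2,0), (2,3), (2,4), (2,5), (3,0), (3,3), (3,4), (4,0), (4,1), (4,3), (4,4), (4,5) — 19 in total.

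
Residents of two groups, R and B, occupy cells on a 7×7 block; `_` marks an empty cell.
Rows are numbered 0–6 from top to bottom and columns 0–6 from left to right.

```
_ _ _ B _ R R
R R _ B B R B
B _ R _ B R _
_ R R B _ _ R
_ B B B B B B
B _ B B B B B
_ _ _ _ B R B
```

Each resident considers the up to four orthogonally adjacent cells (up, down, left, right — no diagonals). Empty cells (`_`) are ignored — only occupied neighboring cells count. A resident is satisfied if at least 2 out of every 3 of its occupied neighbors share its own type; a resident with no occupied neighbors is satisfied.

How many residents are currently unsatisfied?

15

(0,3)B 1/1 ✓
(0,5)R 2/2 ✓
(0,6)R 1/2 ✗
(1,0)R 1/2 ✗
(1,1)R 1/1 ✓
(1,3)B 2/2 ✓
(1,4)B 2/3 ✓
(1,5)R 2/4 ✗
(1,6)B 0/2 ✗
(2,0)B 0/1 ✗
(2,2)R 1/1 ✓
(2,4)B 1/2 ✗
(2,5)R 1/2 ✗
(3,1)R 1/2 ✗
(3,2)R 2/4 ✗
(3,3)B 1/2 ✗
(3,6)R 0/1 ✗
(4,1)B 1/2 ✗
(4,2)B 3/4 ✓
(4,3)B 4/4 ✓
(4,4)B 3/3 ✓
(4,5)B 3/3 ✓
(4,6)B 2/3 ✓
(5,0)B 0/0 ✓
(5,2)B 2/2 ✓
(5,3)B 3/3 ✓
(5,4)B 4/4 ✓
(5,5)B 3/4 ✓
(5,6)B 3/3 ✓
(6,4)B 1/2 ✗
(6,5)R 0/3 ✗
(6,6)B 1/2 ✗
Unsatisfied: (0,6), (1,0), (1,5), (1,6), (2,0), (2,4), (2,5), (3,1), (3,2), (3,3), (3,6), (4,1), (6,4), (6,5), (6,6) — 15 in total.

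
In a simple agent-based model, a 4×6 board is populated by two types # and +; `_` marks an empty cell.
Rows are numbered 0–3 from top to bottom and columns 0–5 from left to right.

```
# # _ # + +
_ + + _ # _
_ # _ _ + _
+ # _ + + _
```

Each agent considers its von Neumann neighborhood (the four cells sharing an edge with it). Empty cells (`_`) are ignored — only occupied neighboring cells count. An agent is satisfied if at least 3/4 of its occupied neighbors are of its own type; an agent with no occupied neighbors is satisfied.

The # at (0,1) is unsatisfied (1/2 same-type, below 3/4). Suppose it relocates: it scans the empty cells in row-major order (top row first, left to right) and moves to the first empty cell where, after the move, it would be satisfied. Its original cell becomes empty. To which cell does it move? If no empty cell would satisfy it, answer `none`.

none

Vacating (0,1). Empty cells in order:
  (0,2): 1/2 same-type → still unsatisfied.
  (1,0): 1/2 same-type → still unsatisfied.
  (1,3): 2/3 same-type → still unsatisfied.
  (1,5): 1/2 same-type → still unsatisfied.
  (2,0): 1/2 same-type → still unsatisfied.
  (2,2): 1/2 same-type → still unsatisfied.
  (2,3): 0/2 same-type → still unsatisfied.
  (2,5): 0/1 same-type → still unsatisfied.
  (3,2): 1/2 same-type → still unsatisfied.
  (3,5): 0/1 same-type → still unsatisfied.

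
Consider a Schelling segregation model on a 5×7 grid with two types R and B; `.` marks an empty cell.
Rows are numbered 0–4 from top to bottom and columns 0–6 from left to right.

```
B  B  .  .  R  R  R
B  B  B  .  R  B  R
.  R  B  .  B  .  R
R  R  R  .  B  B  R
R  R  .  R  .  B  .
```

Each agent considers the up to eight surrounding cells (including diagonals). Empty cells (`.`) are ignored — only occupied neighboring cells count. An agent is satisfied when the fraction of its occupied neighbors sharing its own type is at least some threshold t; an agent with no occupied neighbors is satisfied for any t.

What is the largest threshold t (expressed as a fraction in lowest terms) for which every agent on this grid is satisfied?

(0,0)B 3/3
(0,1)B 4/4
(0,4)R 2/3
(0,5)R 4/5
(0,6)R 2/3
(1,0)B 3/4
(1,1)B 5/6
(1,2)B 3/4
(1,4)R 2/4
(1,5)B 1/7
(1,6)R 3/4
(2,1)R 3/7
(2,2)B 2/5
(2,4)B 3/4
(2,6)R 2/4
(3,0)R 4/4
(3,1)R 5/6
(3,2)R 4/5
(3,4)B 3/4
(3,5)B 3/5
(3,6)R 1/3
(4,0)R 3/3
(4,1)R 4/4
(4,3)R 1/2
(4,5)B 2/3
The smallest same-type fraction is 1/7 at (1,5), which reduces to 1/7. Any threshold above that leaves this agent unsatisfied.

1/7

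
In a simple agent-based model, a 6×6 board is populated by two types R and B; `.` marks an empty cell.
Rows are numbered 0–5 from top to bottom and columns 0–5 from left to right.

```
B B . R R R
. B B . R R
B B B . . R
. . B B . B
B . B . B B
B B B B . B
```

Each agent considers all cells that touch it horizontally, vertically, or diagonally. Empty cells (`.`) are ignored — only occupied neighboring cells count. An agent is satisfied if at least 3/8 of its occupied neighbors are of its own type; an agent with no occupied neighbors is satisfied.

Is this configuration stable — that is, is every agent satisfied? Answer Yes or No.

(0,0)B 2/2 ok
(0,1)B 3/3 ok
(0,3)R 2/3 ok
(0,4)R 4/4 ok
(0,5)R 3/3 ok
(1,1)B 6/6 ok
(1,2)B 4/5 ok
(1,4)R 5/5 ok
(1,5)R 4/4 ok
(2,0)B 2/2 ok
(2,1)B 5/5 ok
(2,2)B 5/5 ok
(2,5)R 2/3 ok
(3,2)B 4/4 ok
(3,3)B 4/4 ok
(3,5)B 2/3 ok
(4,0)B 2/2 ok
(4,2)B 5/5 ok
(4,4)B 5/5 ok
(4,5)B 3/3 ok
(5,0)B 2/2 ok
(5,1)B 4/4 ok
(5,2)B 3/3 ok
(5,3)B 3/3 ok
(5,5)B 2/2 ok
All meet the threshold, so the configuration is stable.

Yes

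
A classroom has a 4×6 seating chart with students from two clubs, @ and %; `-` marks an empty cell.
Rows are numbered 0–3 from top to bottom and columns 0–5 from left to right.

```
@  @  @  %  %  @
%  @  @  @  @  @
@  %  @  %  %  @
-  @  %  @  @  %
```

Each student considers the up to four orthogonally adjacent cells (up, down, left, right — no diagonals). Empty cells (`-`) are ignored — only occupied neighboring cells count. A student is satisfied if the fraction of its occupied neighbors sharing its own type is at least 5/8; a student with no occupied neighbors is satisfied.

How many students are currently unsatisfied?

19

(0,0)@ 1/2 ✗
(0,1)@ 3/3 ✓
(0,2)@ 2/3 ✓
(0,3)% 1/3 ✗
(0,4)% 1/3 ✗
(0,5)@ 1/2 ✗
(1,0)% 0/3 ✗
(1,1)@ 2/4 ✗
(1,2)@ 4/4 ✓
(1,3)@ 2/4 ✗
(1,4)@ 2/4 ✗
(1,5)@ 3/3 ✓
(2,0)@ 0/2 ✗
(2,1)% 0/4 ✗
(2,2)@ 1/4 ✗
(2,3)% 1/4 ✗
(2,4)% 1/4 ✗
(2,5)@ 1/3 ✗
(3,1)@ 0/2 ✗
(3,2)% 0/3 ✗
(3,3)@ 1/3 ✗
(3,4)@ 1/3 ✗
(3,5)% 0/2 ✗
Unsatisfied: (0,0), (0,3), (0,4), (0,5), (1,0), (1,1), (1,3), (1,4), (2,0), (2,1), (2,2), (2,3), (2,4), (2,5), (3,1), (3,2), (3,3), (3,4), (3,5) — 19 in total.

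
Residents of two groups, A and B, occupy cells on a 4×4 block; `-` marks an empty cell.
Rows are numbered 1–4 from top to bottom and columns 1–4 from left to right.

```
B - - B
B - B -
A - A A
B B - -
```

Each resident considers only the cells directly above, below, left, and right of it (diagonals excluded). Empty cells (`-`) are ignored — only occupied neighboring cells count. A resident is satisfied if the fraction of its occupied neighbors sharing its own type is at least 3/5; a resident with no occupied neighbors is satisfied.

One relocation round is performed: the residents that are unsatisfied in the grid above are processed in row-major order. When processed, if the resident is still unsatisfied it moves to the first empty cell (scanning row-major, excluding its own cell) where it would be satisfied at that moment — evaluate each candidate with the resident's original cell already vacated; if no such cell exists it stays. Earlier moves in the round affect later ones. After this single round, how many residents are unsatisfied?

0

Initially unsatisfied (in order): (2,1), (2,3), (3,1), (3,3), (4,1).
  (2,1) → (1,2).
  (2,3) → (1,3).
  (3,1) → (4,4).
  (3,3): now satisfied by earlier moves; stays.
  (4,1): now satisfied by earlier moves; stays.
Resulting grid:
B B B B
- - - -
- - A A
B B - A
All satisfied now.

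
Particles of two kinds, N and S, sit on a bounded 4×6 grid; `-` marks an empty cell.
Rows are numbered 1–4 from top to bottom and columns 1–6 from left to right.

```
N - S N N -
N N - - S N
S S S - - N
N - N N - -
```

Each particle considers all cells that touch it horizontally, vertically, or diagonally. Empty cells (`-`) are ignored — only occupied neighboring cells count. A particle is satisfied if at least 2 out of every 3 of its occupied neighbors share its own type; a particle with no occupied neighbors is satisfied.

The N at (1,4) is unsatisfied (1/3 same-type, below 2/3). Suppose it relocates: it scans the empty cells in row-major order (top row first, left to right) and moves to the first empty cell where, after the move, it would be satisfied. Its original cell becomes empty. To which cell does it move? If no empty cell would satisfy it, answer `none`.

Vacating (1,4). Empty cells in order:
  (1,2): 3/4 same-type → satisfied — stop here.

(1,2)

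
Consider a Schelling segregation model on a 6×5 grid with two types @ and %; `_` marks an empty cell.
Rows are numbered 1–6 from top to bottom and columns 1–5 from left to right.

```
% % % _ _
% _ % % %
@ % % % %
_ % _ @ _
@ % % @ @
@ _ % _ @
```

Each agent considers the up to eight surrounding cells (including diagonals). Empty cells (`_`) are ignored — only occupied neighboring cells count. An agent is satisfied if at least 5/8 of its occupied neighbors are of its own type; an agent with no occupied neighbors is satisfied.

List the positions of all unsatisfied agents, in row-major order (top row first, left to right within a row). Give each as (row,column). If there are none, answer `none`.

(1,1)% 2/2 ✓
(1,2)% 4/4 ✓
(1,3)% 3/3 ✓
(2,1)% 3/4 ✓
(2,3)% 6/6 ✓
(2,4)% 6/6 ✓
(2,5)% 3/3 ✓
(3,1)@ 0/3 ✗
(3,2)% 4/5 ✓
(3,3)% 5/6 ✓
(3,4)% 5/6 ✓
(3,5)% 3/4 ✓
(4,2)% 4/6 ✓
(4,4)@ 2/6 ✗
(5,1)@ 1/3 ✗
(5,2)% 3/5 ✗
(5,3)% 3/5 ✗
(5,4)@ 3/5 ✗
(5,5)@ 3/3 ✓
(6,1)@ 1/2 ✗
(6,3)% 2/3 ✓
(6,5)@ 2/2 ✓

(3,1), (4,4), (5,1), (5,2), (5,3), (5,4), (6,1)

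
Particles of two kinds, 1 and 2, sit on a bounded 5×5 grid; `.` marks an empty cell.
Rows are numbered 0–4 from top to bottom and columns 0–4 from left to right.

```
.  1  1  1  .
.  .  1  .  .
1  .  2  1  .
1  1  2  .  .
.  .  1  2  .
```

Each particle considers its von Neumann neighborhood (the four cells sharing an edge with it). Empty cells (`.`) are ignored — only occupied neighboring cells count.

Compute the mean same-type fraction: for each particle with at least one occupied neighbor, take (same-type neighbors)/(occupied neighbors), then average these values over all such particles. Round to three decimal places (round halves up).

Row 0: (0,1)1 1/1 · (0,2)1 3/3 · (0,3)1 1/1
Row 1: (1,2)1 1/2
Row 2: (2,0)1 1/1 · (2,2)2 1/3 · (2,3)1 0/1
Row 3: (3,0)1 2/2 · (3,1)1 1/2 · (3,2)2 1/3
Row 4: (4,2)1 0/2 · (4,3)2 0/1
Sum over 12 particles: 1/1 + 3/3 + 1/1 + 1/2 + 1/1 + 1/3 + 0/1 + 2/2 + 1/2 + 1/3 + 0/2 + 0/1 = 20/3; mean = 20/3 ÷ 12 = 5/9 = 0.555555… → 0.556.

0.556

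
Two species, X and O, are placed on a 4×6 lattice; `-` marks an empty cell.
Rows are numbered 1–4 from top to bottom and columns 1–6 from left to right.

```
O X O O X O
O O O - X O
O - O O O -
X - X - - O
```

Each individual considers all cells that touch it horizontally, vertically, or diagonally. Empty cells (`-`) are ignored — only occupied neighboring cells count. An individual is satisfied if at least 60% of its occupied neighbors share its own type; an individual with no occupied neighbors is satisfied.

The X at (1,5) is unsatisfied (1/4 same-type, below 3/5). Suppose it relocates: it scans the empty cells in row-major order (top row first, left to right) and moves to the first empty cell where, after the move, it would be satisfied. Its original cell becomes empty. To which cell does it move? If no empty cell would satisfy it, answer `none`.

none

Vacating (1,5). Empty cells in order:
  (2,4): 1/7 same-type → still unsatisfied.
  (3,2): 2/7 same-type → still unsatisfied.
  (3,6): 1/4 same-type → still unsatisfied.
  (4,2): 2/4 same-type → still unsatisfied.
  (4,4): 1/4 same-type → still unsatisfied.
  (4,5): 0/3 same-type → still unsatisfied.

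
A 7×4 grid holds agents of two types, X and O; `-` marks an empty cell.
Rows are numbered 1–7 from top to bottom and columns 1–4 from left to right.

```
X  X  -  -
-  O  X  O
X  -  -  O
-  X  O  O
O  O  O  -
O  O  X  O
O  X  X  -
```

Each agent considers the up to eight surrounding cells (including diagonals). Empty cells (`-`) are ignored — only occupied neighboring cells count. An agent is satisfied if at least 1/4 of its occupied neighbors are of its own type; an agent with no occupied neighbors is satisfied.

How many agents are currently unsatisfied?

2

(1,1)X 1/2 ok
(1,2)X 2/3 ok
(2,2)O 0/4 unhappy
(2,3)X 1/4 ok
(2,4)O 1/2 ok
(3,1)X 1/2 ok
(3,4)O 3/4 ok
(4,2)X 1/5 unhappy
(4,3)O 4/5 ok
(4,4)O 3/3 ok
(5,1)O 3/4 ok
(5,2)O 5/7 ok
(5,3)O 5/7 ok
(6,1)O 4/5 ok
(6,2)O 5/8 ok
(6,3)X 2/6 ok
(6,4)O 1/3 ok
(7,1)O 2/3 ok
(7,2)X 2/5 ok
(7,3)X 2/4 ok
Unsatisfied: (2,2), (4,2) — 2 in total.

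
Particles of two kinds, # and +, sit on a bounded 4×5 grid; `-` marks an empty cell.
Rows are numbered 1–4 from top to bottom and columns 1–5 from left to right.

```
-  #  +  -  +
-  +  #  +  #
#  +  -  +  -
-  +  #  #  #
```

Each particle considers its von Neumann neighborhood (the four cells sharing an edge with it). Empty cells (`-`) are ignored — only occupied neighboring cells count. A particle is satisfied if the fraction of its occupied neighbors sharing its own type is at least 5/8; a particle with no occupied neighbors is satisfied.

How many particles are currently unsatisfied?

11

(1,2)# 0/2 not
(1,3)+ 0/2 not
(1,5)+ 0/1 not
(2,2)+ 1/3 not
(2,3)# 0/3 not
(2,4)+ 1/3 not
(2,5)# 0/2 not
(3,1)# 0/1 not
(3,2)+ 2/3 satisfied
(3,4)+ 1/2 not
(4,2)+ 1/2 not
(4,3)# 1/2 not
(4,4)# 2/3 satisfied
(4,5)# 1/1 satisfied
Unsatisfied: (1,2), (1,3), (1,5), (2,2), (2,3), (2,4), (2,5), (3,1), (3,4), (4,2), (4,3) — 11 in total.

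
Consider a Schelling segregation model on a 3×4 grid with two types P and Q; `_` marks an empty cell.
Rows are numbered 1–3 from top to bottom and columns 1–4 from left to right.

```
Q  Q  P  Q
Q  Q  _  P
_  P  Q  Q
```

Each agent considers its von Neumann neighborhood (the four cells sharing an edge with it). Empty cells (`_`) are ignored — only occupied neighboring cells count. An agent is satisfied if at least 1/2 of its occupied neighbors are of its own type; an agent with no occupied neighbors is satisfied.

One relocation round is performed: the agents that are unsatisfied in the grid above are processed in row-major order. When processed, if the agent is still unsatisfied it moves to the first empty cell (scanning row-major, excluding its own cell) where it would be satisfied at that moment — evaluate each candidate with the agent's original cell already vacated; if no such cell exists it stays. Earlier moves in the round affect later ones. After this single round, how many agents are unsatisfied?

1

Initially unsatisfied (in order): (1,3), (1,4), (2,4), (3,2).
  (1,3) → (3,1).
  (1,4) → (1,3).
  (2,4): no empty cell satisfies it; stays.
  (3,2) → (1,4).
Resulting grid:
Q Q Q P
Q Q _ P
P _ Q Q
Unsatisfied now: (3,1).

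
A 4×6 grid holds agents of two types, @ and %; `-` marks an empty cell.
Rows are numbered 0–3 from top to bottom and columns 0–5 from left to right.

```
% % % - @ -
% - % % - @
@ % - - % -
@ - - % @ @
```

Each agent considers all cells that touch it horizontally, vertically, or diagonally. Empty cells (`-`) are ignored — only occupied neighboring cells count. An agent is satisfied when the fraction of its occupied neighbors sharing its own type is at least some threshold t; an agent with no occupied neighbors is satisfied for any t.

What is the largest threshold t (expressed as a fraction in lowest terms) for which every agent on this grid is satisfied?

(0,0)% 2/2
(0,1)% 4/4
(0,2)% 3/3
(0,4)@ 1/2
(1,0)% 3/4
(1,2)% 4/4
(1,3)% 3/4
(1,5)@ 1/2
(2,0)@ 1/3
(2,1)% 2/4
(2,4)% 2/5
(3,0)@ 1/2
(3,3)% 1/2
(3,4)@ 1/3
(3,5)@ 1/2
The smallest same-type fraction is 1/3 at (2,0), which reduces to 1/3. Any threshold above that leaves this agent unsatisfied.

1/3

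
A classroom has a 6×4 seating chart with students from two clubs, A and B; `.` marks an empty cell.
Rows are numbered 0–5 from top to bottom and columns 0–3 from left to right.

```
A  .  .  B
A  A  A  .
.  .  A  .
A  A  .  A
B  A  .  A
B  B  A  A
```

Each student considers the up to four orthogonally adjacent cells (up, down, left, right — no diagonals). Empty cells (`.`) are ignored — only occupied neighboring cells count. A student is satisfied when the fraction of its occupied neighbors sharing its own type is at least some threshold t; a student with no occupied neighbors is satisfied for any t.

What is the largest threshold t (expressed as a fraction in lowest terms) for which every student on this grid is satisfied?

1/3

(0,0)A 1/1
(0,3)B — no occupied neighbors
(1,0)A 2/2
(1,1)A 2/2
(1,2)A 2/2
(2,2)A 1/1
(3,0)A 1/2
(3,1)A 2/2
(3,3)A 1/1
(4,0)B 1/3
(4,1)A 1/3
(4,3)A 2/2
(5,0)B 2/2
(5,1)B 1/3
(5,2)A 1/2
(5,3)A 2/2
The smallest same-type fraction is 1/3 at (4,0), which reduces to 1/3. Any threshold above that leaves this student unsatisfied.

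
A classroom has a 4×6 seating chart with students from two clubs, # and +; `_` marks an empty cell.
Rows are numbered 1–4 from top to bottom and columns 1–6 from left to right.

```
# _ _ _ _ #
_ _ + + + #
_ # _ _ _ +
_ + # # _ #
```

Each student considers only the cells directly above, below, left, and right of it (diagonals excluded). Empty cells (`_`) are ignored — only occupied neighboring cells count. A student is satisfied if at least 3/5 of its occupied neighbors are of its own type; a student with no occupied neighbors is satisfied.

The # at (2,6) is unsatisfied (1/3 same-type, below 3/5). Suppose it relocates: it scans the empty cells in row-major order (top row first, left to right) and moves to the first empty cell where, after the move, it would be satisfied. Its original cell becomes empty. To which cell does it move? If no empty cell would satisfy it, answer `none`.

Vacating (2,6). Empty cells in order:
  (1,2): 1/1 same-type → satisfied — stop here.

(1,2)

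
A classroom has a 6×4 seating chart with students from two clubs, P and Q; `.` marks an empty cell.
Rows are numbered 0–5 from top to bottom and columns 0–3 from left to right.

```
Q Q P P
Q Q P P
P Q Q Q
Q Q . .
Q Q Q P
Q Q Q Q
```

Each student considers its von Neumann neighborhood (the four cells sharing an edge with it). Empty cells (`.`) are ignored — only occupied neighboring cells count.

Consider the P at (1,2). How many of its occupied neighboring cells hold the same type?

2

Occupied neighbors of (1,2): (0,2)=P, (2,2)=Q, (1,1)=Q, (1,3)=P.
Same type (P): 2 of 4.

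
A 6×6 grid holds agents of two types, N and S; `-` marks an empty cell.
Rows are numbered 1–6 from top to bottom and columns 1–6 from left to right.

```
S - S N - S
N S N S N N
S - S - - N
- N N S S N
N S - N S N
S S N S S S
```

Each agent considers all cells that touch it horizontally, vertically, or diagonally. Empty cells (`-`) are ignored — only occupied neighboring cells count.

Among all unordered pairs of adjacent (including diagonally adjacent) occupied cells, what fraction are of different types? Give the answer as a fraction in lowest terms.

Scan each occupied cell's neighbors to the right and below (and the two forward diagonals) so each pair is counted once.
From row 1: 6 unlike of 11 pairs (running 6/11).
From row 2: 6 unlike of 12 pairs (running 12/23).
From row 3: 4 unlike of 6 pairs (running 16/29).
From row 4: 8 unlike of 15 pairs (running 24/44).
From row 5: 10 unlike of 16 pairs (running 34/60).
From row 6: 2 unlike of 5 pairs (running 36/65).
Total adjacent occupied pairs: 65; unlike-type pairs: 36.
36/65 is already in lowest terms.

36/65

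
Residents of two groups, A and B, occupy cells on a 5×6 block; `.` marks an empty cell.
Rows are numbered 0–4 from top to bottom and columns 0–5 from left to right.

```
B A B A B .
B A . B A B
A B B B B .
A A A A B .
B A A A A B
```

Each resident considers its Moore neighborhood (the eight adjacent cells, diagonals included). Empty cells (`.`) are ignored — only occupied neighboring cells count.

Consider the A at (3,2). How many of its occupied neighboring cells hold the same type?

5

Occupied neighbors of (3,2): (2,1)=B, (2,2)=B, (2,3)=B, (3,1)=A, (3,3)=A, (4,1)=A, (4,2)=A, (4,3)=A.
Same type (A): 5 of 8.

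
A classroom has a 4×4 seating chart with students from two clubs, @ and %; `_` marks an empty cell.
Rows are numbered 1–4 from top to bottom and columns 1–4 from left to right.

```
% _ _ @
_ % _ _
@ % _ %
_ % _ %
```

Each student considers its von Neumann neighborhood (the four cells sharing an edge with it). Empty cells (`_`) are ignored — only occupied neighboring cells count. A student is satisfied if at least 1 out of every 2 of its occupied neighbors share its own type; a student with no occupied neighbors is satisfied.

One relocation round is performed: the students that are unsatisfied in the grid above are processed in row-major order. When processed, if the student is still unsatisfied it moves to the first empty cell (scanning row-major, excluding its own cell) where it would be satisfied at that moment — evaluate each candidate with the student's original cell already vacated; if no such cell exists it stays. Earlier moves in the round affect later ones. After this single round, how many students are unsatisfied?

Initially unsatisfied (in order): (3,1).
  (3,1) → (1,3).
Resulting grid:
% _ @ @
_ % _ _
_ % _ %
_ % _ %
All satisfied now.

0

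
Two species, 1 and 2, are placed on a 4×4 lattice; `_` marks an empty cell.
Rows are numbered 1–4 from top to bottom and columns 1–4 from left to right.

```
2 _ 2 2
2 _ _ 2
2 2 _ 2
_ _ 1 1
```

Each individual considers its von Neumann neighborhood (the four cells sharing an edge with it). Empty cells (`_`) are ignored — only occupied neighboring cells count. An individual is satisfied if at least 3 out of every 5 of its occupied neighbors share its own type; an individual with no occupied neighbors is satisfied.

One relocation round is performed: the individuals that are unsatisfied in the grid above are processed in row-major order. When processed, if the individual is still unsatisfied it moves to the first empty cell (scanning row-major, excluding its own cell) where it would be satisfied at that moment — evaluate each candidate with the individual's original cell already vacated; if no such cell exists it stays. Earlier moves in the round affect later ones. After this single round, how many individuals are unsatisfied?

0

Initially unsatisfied (in order): (3,4), (4,4).
  (3,4) → (1,2).
  (4,4): now satisfied by earlier moves; stays.
Resulting grid:
2 2 2 2
2 _ _ 2
2 2 _ _
_ _ 1 1
All satisfied now.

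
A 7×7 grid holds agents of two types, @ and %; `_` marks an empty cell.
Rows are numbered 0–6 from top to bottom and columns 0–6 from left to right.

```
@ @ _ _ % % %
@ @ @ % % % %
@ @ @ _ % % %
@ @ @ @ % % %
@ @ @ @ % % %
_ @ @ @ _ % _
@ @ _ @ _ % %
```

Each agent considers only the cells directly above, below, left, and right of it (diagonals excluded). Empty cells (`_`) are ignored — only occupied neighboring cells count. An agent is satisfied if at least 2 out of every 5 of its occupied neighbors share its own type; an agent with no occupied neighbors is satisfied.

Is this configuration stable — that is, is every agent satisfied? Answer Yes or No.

Yes

Row 0: (0,0)@ 2/2 ok · (0,1)@ 2/2 ok · (0,4)% 2/2 ok · (0,5)% 3/3 ok · (0,6)% 2/2 ok
Row 1: (1,0)@ 3/3 ok · (1,1)@ 4/4 ok · (1,2)@ 2/3 ok · (1,3)% 1/2 ok · (1,4)% 4/4 ok · (1,5)% 4/4 ok · (1,6)% 3/3 ok
Row 2: (2,0)@ 3/3 ok · (2,1)@ 4/4 ok · (2,2)@ 3/3 ok · (2,4)% 3/3 ok · (2,5)% 4/4 ok · (2,6)% 3/3 ok
Row 3: (3,0)@ 3/3 ok · (3,1)@ 4/4 ok · (3,2)@ 4/4 ok · (3,3)@ 2/3 ok · (3,4)% 3/4 ok · (3,5)% 4/4 ok · (3,6)% 3/3 ok
Row 4: (4,0)@ 2/2 ok · (4,1)@ 4/4 ok · (4,2)@ 4/4 ok · (4,3)@ 3/4 ok · (4,4)% 2/3 ok · (4,5)% 4/4 ok · (4,6)% 2/2 ok
Row 5: (5,1)@ 3/3 ok · (5,2)@ 3/3 ok · (5,3)@ 3/3 ok · (5,5)% 2/2 ok
Row 6: (6,0)@ 1/1 ok · (6,1)@ 2/2 ok · (6,3)@ 1/1 ok · (6,5)% 2/2 ok · (6,6)% 1/1 ok
All meet the threshold, so the configuration is stable.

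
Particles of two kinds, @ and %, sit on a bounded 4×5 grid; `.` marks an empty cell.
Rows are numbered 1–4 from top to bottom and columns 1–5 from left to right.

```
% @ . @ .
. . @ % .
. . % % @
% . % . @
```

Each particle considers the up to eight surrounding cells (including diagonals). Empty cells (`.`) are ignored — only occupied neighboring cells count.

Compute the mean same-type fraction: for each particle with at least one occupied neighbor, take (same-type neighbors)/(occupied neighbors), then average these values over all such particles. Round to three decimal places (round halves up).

0.488

Row 1: (1,1)% 0/1 · (1,2)@ 1/2 · (1,4)@ 1/2
Row 2: (2,3)@ 2/5 · (2,4)% 2/5
Row 3: (3,3)% 3/4 · (3,4)% 3/6 · (3,5)@ 1/3
Row 4: (4,1)% — no occupied neighbors · (4,3)% 2/2 · (4,5)@ 1/2
Sum over 10 particles: 0/1 + 1/2 + 1/2 + 2/5 + 2/5 + 3/4 + 3/6 + 1/3 + 2/2 + 1/2 = 293/60; mean = 293/60 ÷ 10 = 293/600 = 0.488333… → 0.488.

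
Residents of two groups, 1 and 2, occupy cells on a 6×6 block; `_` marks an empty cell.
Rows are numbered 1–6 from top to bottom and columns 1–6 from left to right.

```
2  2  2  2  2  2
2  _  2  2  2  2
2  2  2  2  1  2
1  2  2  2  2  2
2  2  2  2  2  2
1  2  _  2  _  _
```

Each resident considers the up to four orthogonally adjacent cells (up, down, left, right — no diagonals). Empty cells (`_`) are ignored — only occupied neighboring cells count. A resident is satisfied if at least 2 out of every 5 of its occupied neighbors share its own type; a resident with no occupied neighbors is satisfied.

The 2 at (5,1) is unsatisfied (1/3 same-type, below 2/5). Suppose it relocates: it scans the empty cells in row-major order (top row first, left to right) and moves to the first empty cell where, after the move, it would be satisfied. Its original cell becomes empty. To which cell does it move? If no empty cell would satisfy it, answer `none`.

(2,2)

Vacating (5,1). Empty cells in order:
  (2,2): 4/4 same-type → satisfied — stop here.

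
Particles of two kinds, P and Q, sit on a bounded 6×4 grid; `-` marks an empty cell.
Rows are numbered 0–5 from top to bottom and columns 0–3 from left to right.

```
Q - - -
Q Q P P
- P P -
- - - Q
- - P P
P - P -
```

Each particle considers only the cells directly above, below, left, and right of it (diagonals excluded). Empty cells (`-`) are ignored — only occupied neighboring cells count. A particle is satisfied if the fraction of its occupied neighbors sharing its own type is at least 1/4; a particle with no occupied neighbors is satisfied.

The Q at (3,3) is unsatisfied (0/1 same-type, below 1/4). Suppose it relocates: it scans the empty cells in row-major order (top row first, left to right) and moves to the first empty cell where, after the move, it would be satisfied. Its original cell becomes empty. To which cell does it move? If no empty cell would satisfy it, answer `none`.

(0,1)

Vacating (3,3). Empty cells in order:
  (0,1): 2/2 same-type → satisfied — stop here.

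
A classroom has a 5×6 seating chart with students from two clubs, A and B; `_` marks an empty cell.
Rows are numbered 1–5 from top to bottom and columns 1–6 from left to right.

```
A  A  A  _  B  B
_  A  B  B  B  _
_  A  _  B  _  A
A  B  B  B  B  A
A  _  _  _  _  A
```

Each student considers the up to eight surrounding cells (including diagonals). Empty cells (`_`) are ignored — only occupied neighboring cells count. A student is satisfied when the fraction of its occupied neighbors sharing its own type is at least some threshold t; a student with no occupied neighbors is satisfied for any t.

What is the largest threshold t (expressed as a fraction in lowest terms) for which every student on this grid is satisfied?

1/4

(1,1)A 2/2
(1,2)A 3/4
(1,3)A 2/4
(1,5)B 3/3
(1,6)B 2/2
(2,2)A 4/5
(2,3)B 2/6
(2,4)B 4/5
(2,5)B 4/5
(3,2)A 2/5
(3,4)B 6/6
(3,6)A 1/3
(4,1)A 2/3
(4,2)B 1/4
(4,3)B 3/4
(4,4)B 3/3
(4,5)B 2/5
(4,6)A 2/3
(5,1)A 1/2
(5,6)A 1/2
The smallest same-type fraction is 1/4 at (4,2), which reduces to 1/4. Any threshold above that leaves this student unsatisfied.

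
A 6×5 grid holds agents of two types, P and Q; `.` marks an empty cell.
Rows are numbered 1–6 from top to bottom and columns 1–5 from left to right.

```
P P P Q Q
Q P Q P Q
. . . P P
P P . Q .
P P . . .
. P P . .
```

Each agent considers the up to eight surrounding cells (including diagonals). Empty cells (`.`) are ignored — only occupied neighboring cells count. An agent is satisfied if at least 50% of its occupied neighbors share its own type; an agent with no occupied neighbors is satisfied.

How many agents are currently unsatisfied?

(1,1)P 2/3 ✓
(1,2)P 3/5 ✓
(1,3)P 3/5 ✓
(1,4)Q 3/5 ✓
(1,5)Q 2/3 ✓
(2,1)Q 0/3 ✗
(2,2)P 3/5 ✓
(2,3)Q 1/6 ✗
(2,4)P 3/7 ✗
(2,5)Q 2/5 ✗
(3,4)P 2/5 ✗
(3,5)P 2/4 ✓
(4,1)P 3/3 ✓
(4,2)P 3/3 ✓
(4,4)Q 0/2 ✗
(5,1)P 4/4 ✓
(5,2)P 5/5 ✓
(6,2)P 3/3 ✓
(6,3)P 2/2 ✓
Unsatisfied: (2,1), (2,3), (2,4), (2,5), (3,4), (4,4) — 6 in total.

6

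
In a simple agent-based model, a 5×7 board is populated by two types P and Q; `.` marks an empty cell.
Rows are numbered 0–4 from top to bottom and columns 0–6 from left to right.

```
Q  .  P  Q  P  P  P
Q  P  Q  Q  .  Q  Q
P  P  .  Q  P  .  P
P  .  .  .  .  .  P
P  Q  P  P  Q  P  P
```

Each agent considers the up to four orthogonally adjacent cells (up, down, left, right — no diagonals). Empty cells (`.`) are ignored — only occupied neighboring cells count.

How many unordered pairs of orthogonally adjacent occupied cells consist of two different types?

14

Scan each occupied cell's neighbors to the right and below so each pair is counted once.
Row 0: Q(0,0)–Q(1,0)= P(0,2)–Q(0,3)≠ P(0,2)–Q(1,2)≠ Q(0,3)–P(0,4)≠ Q(0,3)–Q(1,3)= P(0,4)–P(0,5)= P(0,5)–P(0,6)= P(0,5)–Q(1,5)≠ P(0,6)–Q(1,6)≠  → 5/9 unlike.
Row 1: Q(1,0)–P(1,1)≠ Q(1,0)–P(2,0)≠ P(1,1)–Q(1,2)≠ P(1,1)–P(2,1)= Q(1,2)–Q(1,3)= Q(1,3)–Q(2,3)= Q(1,5)–Q(1,6)= Q(1,6)–P(2,6)≠  → 4/8 unlike.
Row 2: P(2,0)–P(2,1)= P(2,0)–P(3,0)= Q(2,3)–P(2,4)≠ P(2,6)–P(3,6)=  → 1/4 unlike.
Row 3: P(3,0)–P(4,0)= P(3,6)–P(4,6)=  → 0/2 unlike.
Row 4: P(4,0)–Q(4,1)≠ Q(4,1)–P(4,2)≠ P(4,2)–P(4,3)= P(4,3)–Q(4,4)≠ Q(4,4)–P(4,5)≠ P(4,5)–P(4,6)=  → 4/6 unlike.
Total adjacent occupied pairs: 29; unlike-type pairs: 14.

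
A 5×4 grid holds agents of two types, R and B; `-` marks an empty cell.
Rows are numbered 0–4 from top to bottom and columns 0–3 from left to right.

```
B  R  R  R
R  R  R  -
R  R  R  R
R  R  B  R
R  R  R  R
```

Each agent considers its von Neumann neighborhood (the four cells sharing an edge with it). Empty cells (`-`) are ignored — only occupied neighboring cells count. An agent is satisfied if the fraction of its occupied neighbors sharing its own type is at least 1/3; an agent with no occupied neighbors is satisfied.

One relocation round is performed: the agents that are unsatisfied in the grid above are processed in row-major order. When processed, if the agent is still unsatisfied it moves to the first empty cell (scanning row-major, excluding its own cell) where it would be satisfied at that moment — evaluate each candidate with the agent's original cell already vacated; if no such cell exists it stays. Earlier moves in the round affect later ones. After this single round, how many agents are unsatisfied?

Initially unsatisfied (in order): (0,0), (3,2).
  (0,0): no empty cell satisfies it; stays.
  (3,2): no empty cell satisfies it; stays.
Resulting grid:
B R R R
R R R -
R R R R
R R B R
R R R R
Unsatisfied now: (0,0), (3,2).

2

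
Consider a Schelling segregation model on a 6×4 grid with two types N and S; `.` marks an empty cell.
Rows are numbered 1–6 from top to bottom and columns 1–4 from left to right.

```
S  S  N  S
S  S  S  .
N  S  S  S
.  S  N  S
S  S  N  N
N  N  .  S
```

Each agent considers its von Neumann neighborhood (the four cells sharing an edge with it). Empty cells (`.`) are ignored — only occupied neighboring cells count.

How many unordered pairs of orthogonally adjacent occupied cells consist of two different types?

13

Scan each occupied cell's neighbors to the right and below so each pair is counted once.
From row 1: 3 unlike of 6 pairs (running 3/6).
From row 2: 1 unlike of 5 pairs (running 4/11).
From row 3: 2 unlike of 6 pairs (running 6/17).
From row 4: 3 unlike of 5 pairs (running 9/22).
From row 5: 4 unlike of 6 pairs (running 13/28).
From row 6: 0 unlike of 1 pairs (running 13/29).
Total adjacent occupied pairs: 29; unlike-type pairs: 13.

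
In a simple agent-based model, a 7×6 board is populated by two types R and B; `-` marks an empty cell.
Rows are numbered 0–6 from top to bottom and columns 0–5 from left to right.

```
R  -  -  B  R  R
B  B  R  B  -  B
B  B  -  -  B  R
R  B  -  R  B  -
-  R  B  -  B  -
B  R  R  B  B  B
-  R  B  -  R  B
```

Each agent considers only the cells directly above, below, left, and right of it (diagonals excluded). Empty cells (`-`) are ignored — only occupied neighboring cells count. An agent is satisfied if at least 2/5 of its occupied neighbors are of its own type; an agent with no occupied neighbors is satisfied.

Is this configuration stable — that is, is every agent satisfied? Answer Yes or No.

(0,0)R 0/1 not
(0,3)B 1/2 satisfied
(0,4)R 1/2 satisfied
(0,5)R 1/2 satisfied
(1,0)B 2/3 satisfied
(1,1)B 2/3 satisfied
(1,2)R 0/2 not
(1,3)B 1/2 satisfied
(1,5)B 0/2 not
(2,0)B 2/3 satisfied
(2,1)B 3/3 satisfied
(2,4)B 1/2 satisfied
(2,5)R 0/2 not
(3,0)R 0/2 not
(3,1)B 1/3 not
(3,3)R 0/1 not
(3,4)B 2/3 satisfied
(4,1)R 1/3 not
(4,2)B 0/2 not
(4,4)B 2/2 satisfied
(5,0)B 0/1 not
(5,1)R 3/4 satisfied
(5,2)R 1/4 not
(5,3)B 1/2 satisfied
(5,4)B 3/4 satisfied
(5,5)B 2/2 satisfied
(6,1)R 1/2 satisfied
(6,2)B 0/2 not
(6,4)R 0/2 not
(6,5)B 1/2 satisfied
For instance (0,0) has only 0/1 same-type neighbors, below 2/5.

No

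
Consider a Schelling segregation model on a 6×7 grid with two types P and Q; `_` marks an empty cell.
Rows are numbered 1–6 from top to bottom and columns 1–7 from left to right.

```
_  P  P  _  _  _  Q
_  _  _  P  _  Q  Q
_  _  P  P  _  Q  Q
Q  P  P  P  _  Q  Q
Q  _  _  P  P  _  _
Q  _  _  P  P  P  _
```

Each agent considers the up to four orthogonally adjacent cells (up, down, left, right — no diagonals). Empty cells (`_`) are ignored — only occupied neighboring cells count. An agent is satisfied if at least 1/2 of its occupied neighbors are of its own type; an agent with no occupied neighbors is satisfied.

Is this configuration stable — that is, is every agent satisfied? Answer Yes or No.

Yes

(1,2)P 1/1 ok
(1,3)P 1/1 ok
(1,7)Q 1/1 ok
(2,4)P 1/1 ok
(2,6)Q 2/2 ok
(2,7)Q 3/3 ok
(3,3)P 2/2 ok
(3,4)P 3/3 ok
(3,6)Q 3/3 ok
(3,7)Q 3/3 ok
(4,1)Q 1/2 ok
(4,2)P 1/2 ok
(4,3)P 3/3 ok
(4,4)P 3/3 ok
(4,6)Q 2/2 ok
(4,7)Q 2/2 ok
(5,1)Q 2/2 ok
(5,4)P 3/3 ok
(5,5)P 2/2 ok
(6,1)Q 1/1 ok
(6,4)P 2/2 ok
(6,5)P 3/3 ok
(6,6)P 1/1 ok
All meet the threshold, so the configuration is stable.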